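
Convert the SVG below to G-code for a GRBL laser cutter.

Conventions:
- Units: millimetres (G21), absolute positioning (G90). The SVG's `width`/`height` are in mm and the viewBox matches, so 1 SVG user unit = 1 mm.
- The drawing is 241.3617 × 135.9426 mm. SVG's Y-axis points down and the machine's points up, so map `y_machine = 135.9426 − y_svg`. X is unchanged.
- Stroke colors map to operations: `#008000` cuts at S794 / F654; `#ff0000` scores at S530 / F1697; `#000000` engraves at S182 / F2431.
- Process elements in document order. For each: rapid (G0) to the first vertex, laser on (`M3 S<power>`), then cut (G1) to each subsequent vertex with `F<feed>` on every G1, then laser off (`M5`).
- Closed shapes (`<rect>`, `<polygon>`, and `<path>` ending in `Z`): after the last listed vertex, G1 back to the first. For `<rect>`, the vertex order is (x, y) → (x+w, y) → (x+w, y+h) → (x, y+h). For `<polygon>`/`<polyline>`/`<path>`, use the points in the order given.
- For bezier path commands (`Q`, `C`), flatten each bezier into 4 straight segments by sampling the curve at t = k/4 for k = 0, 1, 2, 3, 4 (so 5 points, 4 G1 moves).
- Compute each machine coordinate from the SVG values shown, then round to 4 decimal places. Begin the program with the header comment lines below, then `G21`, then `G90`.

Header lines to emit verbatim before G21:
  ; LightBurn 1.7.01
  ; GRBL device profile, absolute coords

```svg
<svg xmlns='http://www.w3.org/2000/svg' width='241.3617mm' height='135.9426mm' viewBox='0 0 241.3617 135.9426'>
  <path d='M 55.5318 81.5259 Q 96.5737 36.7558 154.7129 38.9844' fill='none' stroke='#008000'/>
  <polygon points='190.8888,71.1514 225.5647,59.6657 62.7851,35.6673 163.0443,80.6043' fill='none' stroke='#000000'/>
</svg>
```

viewBox `0 0 241.3617 135.9426` with mm width/height → 1 unit = 1 mm. Flip: y_m = 135.9426 − y_svg.

**Shape 1** — `<path>` quadratic bezier, stroke `#008000` → cut (S794, F654). Control points (SVG): P0=(55.5318,81.5259), P1=(96.5737,36.7558), P2=(154.7129,38.9844); sampled at t=k/4. Machine vertices: (55.5318,54.4167) → (77.1213,73.8643) → (100.8480,87.4371) → (126.7119,95.1351) → (154.7129,96.9582). Open path.

**Shape 2** — `<polygon>` closed polygon, stroke `#000000` → engrave (S182, F2431). Machine vertices: (190.8888,64.7912) → (225.5647,76.2769) → (62.7851,100.2753) → (163.0443,55.3383) → (190.8888,64.7912). Closed: final G1 returns to the first vertex.

; LightBurn 1.7.01
; GRBL device profile, absolute coords
G21
G90
G0 X55.5318 Y54.4167
M3 S794
G1 X77.1213 Y73.8643 F654
G1 X100.8480 Y87.4371 F654
G1 X126.7119 Y95.1351 F654
G1 X154.7129 Y96.9582 F654
M5
G0 X190.8888 Y64.7912
M3 S182
G1 X225.5647 Y76.2769 F2431
G1 X62.7851 Y100.2753 F2431
G1 X163.0443 Y55.3383 F2431
G1 X190.8888 Y64.7912 F2431
M5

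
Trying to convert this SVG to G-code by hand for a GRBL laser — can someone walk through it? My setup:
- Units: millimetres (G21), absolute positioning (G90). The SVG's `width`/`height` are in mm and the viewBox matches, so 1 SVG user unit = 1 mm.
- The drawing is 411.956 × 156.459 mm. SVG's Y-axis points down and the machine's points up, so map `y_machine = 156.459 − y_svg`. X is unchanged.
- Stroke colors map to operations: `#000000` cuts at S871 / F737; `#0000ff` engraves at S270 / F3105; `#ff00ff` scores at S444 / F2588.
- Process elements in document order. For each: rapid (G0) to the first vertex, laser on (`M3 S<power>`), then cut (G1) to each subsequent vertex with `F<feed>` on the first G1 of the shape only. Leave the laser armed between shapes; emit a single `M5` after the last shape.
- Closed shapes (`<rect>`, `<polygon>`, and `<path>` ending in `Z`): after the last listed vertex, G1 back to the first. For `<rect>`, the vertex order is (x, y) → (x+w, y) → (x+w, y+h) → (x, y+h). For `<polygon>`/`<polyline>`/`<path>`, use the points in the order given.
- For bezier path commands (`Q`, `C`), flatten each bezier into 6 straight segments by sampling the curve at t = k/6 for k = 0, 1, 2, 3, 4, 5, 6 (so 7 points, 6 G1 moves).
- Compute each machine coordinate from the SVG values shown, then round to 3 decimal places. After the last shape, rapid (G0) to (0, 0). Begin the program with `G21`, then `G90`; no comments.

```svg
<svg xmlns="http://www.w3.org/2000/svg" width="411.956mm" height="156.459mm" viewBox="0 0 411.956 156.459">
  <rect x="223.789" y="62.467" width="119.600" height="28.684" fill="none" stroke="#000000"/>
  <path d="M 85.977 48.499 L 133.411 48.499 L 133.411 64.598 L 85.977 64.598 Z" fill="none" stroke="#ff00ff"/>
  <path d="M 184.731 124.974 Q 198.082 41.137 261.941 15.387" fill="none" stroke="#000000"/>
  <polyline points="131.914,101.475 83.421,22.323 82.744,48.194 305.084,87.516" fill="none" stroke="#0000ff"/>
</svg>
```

G21
G90
G0 X223.789 Y93.992
M3 S871
G1 X343.389 Y93.992 F737
G1 X343.389 Y65.308
G1 X223.789 Y65.308
G1 X223.789 Y93.992
G0 X85.977 Y107.960
M3 S444
G1 X133.411 Y107.960 F2588
G1 X133.411 Y91.861
G1 X85.977 Y91.861
G1 X85.977 Y107.960
G0 X184.731 Y31.485
M3 S871
G1 X190.584 Y57.817 F737
G1 X199.244 Y80.922
G1 X210.709 Y100.800
G1 X224.980 Y117.451
G1 X242.058 Y130.875
G1 X261.941 Y141.072
G0 X131.914 Y54.984
M3 S270
G1 X83.421 Y134.136 F3105
G1 X82.744 Y108.265
G1 X305.084 Y68.943
M5
G0 X0.000 Y0.000

viewBox `0 0 411.956 156.459` with mm width/height → 1 unit = 1 mm. Flip: y_m = 156.459 − y_svg.

**Shape 1** — `<rect>` rectangle, stroke `#000000` → cut (S871, F737). Machine vertices: (223.789,93.992) → (343.389,93.992) → (343.389,65.308) → (223.789,65.308) → (223.789,93.992). Closed: final G1 returns to the first vertex.

**Shape 2** — `<path>` rectangle, stroke `#ff00ff` → score (S444, F2588). Machine vertices: (85.977,107.960) → (133.411,107.960) → (133.411,91.861) → (85.977,91.861) → (85.977,107.960). Closed: final G1 returns to the first vertex.

**Shape 3** — `<path>` quadratic bezier, stroke `#000000` → cut (S871, F737). Control points (SVG): P0=(184.731,124.974), P1=(198.082,41.137), P2=(261.941,15.387); sampled at t=k/6. Machine vertices: (184.731,31.485) → (190.584,57.817) → (199.244,80.922) → (210.709,100.800) → (224.980,117.451) → (242.058,130.875) → (261.941,141.072). Open path.

**Shape 4** — `<polyline>` open polyline, stroke `#0000ff` → engrave (S270, F3105). Machine vertices: (131.914,54.984) → (83.421,134.136) → (82.744,108.265) → (305.084,68.943). Open path.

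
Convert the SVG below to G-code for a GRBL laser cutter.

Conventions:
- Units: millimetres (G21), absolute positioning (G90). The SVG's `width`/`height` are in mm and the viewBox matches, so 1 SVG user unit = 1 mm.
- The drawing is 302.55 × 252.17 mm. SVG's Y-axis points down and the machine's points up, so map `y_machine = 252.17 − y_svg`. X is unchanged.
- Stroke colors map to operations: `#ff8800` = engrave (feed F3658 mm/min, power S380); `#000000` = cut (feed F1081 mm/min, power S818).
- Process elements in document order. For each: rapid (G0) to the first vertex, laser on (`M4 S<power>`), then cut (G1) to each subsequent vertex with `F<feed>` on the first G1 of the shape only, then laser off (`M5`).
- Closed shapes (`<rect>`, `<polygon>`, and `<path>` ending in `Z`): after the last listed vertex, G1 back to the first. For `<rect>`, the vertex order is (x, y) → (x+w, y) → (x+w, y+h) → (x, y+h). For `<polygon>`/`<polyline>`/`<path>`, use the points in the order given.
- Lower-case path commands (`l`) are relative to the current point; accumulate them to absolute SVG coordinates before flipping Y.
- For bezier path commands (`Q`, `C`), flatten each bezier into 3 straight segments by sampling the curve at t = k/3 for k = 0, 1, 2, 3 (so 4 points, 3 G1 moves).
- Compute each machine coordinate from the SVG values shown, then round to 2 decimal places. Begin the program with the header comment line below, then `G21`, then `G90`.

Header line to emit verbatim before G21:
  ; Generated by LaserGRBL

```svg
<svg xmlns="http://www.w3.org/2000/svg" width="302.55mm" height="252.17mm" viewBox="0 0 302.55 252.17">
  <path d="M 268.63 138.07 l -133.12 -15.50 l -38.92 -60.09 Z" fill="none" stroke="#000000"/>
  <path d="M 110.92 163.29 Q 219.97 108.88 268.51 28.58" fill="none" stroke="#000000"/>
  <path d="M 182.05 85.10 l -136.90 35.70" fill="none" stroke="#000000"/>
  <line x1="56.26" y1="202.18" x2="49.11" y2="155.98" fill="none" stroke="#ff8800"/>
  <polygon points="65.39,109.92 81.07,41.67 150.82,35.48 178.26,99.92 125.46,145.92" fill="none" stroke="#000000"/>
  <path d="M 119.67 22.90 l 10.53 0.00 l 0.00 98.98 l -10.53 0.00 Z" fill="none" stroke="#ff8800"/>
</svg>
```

; Generated by LaserGRBL
G21
G90
G0 X268.63 Y114.10
M4 S818
G1 X135.51 Y129.60 F1081
G1 X96.59 Y189.69
G1 X268.63 Y114.10
M5
G0 X110.92 Y88.88
M4 S818
G1 X176.90 Y128.03 F1081
G1 X229.43 Y172.93
G1 X268.51 Y223.59
M5
G0 X182.05 Y167.07
M4 S818
G1 X45.15 Y131.37 F1081
M5
G0 X56.26 Y49.99
M4 S380
G1 X49.11 Y96.19 F3658
M5
G0 X65.39 Y142.25
M4 S818
G1 X81.07 Y210.50 F1081
G1 X150.82 Y216.69
G1 X178.26 Y152.25
G1 X125.46 Y106.25
G1 X65.39 Y142.25
M5
G0 X119.67 Y229.27
M4 S380
G1 X130.20 Y229.27 F3658
G1 X130.20 Y130.29
G1 X119.67 Y130.29
G1 X119.67 Y229.27
M5

Since the viewBox matches the mm dimensions, user units are millimetres directly. The only transform is the Y-flip y_m = 252.17 − y_svg.

Shape 1 is a closed polygon drawn with `<path>`. Its stroke #000000 means cut at S818, F1081. After flipping Y the toolpath is (268.63,114.10) → (135.51,129.60) → (96.59,189.69) → (268.63,114.10), returning to the start.

Shape 2 is a quadratic bezier drawn with `<path>`. Its stroke #000000 means cut at S818, F1081. After flipping Y the toolpath is (110.92,88.88) → (176.90,128.03) → (229.43,172.93) → (268.51,223.59).

Shape 3 is a line segment drawn with `<path>`. Its stroke #000000 means cut at S818, F1081. After flipping Y the toolpath is (182.05,167.07) → (45.15,131.37).

Shape 4 is a line segment drawn with `<line>`. Its stroke #ff8800 means engrave at S380, F3658. After flipping Y the toolpath is (56.26,49.99) → (49.11,96.19).

Shape 5 is a regular polygon drawn with `<polygon>`. Its stroke #000000 means cut at S818, F1081. After flipping Y the toolpath is (65.39,142.25) → (81.07,210.50) → (150.82,216.69) → (178.26,152.25) → (125.46,106.25) → (65.39,142.25), returning to the start.

Shape 6 is a rectangle drawn with `<path>`. Its stroke #ff8800 means engrave at S380, F3658. After flipping Y the toolpath is (119.67,229.27) → (130.20,229.27) → (130.20,130.29) → (119.67,130.29) → (119.67,229.27), returning to the start.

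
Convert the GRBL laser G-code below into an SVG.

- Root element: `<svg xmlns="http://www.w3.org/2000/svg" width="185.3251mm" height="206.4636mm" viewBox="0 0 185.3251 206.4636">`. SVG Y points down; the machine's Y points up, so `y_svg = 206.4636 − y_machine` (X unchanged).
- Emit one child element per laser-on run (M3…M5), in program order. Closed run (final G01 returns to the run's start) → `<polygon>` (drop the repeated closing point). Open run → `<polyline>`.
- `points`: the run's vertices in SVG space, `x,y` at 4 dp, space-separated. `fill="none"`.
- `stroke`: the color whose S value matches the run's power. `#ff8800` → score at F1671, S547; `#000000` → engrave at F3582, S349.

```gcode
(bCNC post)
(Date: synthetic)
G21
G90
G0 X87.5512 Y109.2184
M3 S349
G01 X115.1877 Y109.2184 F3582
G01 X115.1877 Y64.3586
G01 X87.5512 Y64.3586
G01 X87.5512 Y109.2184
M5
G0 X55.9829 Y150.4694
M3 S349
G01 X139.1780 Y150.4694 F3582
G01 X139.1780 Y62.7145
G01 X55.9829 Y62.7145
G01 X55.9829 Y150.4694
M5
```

<svg xmlns="http://www.w3.org/2000/svg" width="185.3251mm" height="206.4636mm" viewBox="0 0 185.3251 206.4636">
  <polygon points="87.5512,97.2452 115.1877,97.2452 115.1877,142.1050 87.5512,142.1050" fill="none" stroke="#000000"/>
  <polygon points="55.9829,55.9942 139.1780,55.9942 139.1780,143.7491 55.9829,143.7491" fill="none" stroke="#000000"/>
</svg>

Each laser-on run becomes one SVG element. Flip Y back into SVG space with y_svg = 206.4636 − y_machine. Every run uses S349, so all elements get stroke `#000000` (engrave).

Run 1: The run returns to its start, so emit a `<polygon>` with points (Y-flipped): 87.5512,97.2452 115.1877,97.2452 115.1877,142.1050 87.5512,142.1050.

Run 2: The run returns to its start, so emit a `<polygon>` with points (Y-flipped): 55.9829,55.9942 139.1780,55.9942 139.1780,143.7491 55.9829,143.7491.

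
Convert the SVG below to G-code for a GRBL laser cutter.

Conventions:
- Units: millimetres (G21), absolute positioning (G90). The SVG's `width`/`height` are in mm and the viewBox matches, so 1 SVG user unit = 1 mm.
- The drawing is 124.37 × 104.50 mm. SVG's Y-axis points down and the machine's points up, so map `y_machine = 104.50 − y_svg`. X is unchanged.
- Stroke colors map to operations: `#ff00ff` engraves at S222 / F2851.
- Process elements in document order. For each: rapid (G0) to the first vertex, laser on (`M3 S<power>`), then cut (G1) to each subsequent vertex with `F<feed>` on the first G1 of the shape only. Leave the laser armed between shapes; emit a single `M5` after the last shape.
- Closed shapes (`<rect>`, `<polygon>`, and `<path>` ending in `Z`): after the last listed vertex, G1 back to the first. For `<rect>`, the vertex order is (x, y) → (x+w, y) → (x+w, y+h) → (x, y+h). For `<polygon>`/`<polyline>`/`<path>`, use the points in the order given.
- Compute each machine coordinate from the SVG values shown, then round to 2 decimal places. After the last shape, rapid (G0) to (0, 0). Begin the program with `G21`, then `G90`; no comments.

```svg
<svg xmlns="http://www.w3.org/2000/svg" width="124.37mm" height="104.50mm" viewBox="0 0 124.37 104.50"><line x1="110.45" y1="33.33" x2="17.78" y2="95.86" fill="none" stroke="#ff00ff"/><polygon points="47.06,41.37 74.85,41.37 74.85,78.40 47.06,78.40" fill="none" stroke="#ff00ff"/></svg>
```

G21
G90
G0 X110.45 Y71.17
M3 S222
G1 X17.78 Y8.64 F2851
G0 X47.06 Y63.13
M3 S222
G1 X74.85 Y63.13 F2851
G1 X74.85 Y26.10
G1 X47.06 Y26.10
G1 X47.06 Y63.13
M5
G0 X0.00 Y0.00

Since the viewBox matches the mm dimensions, user units are millimetres directly. The only transform is the Y-flip y_m = 104.50 − y_svg.

Shape 1 is a line segment drawn with `<line>`. Its stroke #ff00ff means engrave at S222, F2851. After flipping Y the toolpath is (110.45,71.17) → (17.78,8.64).

Shape 2 is a rectangle drawn with `<polygon>`. Its stroke #ff00ff means engrave at S222, F2851. After flipping Y the toolpath is (47.06,63.13) → (74.85,63.13) → (74.85,26.10) → (47.06,26.10) → (47.06,63.13), returning to the start.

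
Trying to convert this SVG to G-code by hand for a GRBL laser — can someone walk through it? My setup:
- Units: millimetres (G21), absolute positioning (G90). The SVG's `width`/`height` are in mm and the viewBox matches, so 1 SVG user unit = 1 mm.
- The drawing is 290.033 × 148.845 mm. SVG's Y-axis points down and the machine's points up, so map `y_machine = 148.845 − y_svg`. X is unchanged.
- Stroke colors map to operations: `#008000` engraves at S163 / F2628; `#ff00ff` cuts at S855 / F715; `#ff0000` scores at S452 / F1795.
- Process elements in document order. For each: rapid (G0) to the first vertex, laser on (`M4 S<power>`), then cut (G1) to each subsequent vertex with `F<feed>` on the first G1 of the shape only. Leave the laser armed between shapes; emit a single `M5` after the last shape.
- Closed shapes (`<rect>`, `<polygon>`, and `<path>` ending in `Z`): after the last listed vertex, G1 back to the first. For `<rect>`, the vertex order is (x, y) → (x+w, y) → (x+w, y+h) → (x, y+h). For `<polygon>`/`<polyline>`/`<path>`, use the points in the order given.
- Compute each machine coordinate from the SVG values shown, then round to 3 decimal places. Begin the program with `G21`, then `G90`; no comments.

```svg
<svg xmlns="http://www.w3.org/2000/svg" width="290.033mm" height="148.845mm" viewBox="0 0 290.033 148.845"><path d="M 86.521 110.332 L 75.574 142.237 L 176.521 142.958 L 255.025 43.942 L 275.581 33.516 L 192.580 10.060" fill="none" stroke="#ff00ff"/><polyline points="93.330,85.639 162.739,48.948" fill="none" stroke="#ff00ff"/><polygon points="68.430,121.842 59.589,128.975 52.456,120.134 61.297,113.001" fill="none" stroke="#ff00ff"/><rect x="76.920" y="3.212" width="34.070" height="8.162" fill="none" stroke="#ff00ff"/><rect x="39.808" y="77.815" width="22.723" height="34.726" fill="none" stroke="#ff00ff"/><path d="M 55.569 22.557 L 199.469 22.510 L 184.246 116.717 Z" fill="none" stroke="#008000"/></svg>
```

G21
G90
G0 X86.521 Y38.513
M4 S855
G1 X75.574 Y6.608 F715
G1 X176.521 Y5.887
G1 X255.025 Y104.903
G1 X275.581 Y115.329
G1 X192.580 Y138.785
G0 X93.330 Y63.206
M4 S855
G1 X162.739 Y99.897 F715
G0 X68.430 Y27.003
M4 S855
G1 X59.589 Y19.870 F715
G1 X52.456 Y28.711
G1 X61.297 Y35.844
G1 X68.430 Y27.003
G0 X76.920 Y145.633
M4 S855
G1 X110.990 Y145.633 F715
G1 X110.990 Y137.471
G1 X76.920 Y137.471
G1 X76.920 Y145.633
G0 X39.808 Y71.030
M4 S855
G1 X62.531 Y71.030 F715
G1 X62.531 Y36.304
G1 X39.808 Y36.304
G1 X39.808 Y71.030
G0 X55.569 Y126.288
M4 S163
G1 X199.469 Y126.335 F2628
G1 X184.246 Y32.128
G1 X55.569 Y126.288
M5

Since the viewBox matches the mm dimensions, user units are millimetres directly. The only transform is the Y-flip y_m = 148.845 − y_svg.

Shape 1 is a open polyline drawn with `<path>`. Its stroke #ff00ff means cut at S855, F715. After flipping Y the toolpath is (86.521,38.513) → (75.574,6.608) → (176.521,5.887) → (255.025,104.903) → (275.581,115.329) → (192.580,138.785).

Shape 2 is a line segment drawn with `<polyline>`. Its stroke #ff00ff means cut at S855, F715. After flipping Y the toolpath is (93.330,63.206) → (162.739,99.897).

Shape 3 is a regular polygon drawn with `<polygon>`. Its stroke #ff00ff means cut at S855, F715. After flipping Y the toolpath is (68.430,27.003) → (59.589,19.870) → (52.456,28.711) → (61.297,35.844) → (68.430,27.003), returning to the start.

Shape 4 is a rectangle drawn with `<rect>`. Its stroke #ff00ff means cut at S855, F715. After flipping Y the toolpath is (76.920,145.633) → (110.990,145.633) → (110.990,137.471) → (76.920,137.471) → (76.920,145.633), returning to the start.

Shape 5 is a rectangle drawn with `<rect>`. Its stroke #ff00ff means cut at S855, F715. After flipping Y the toolpath is (39.808,71.030) → (62.531,71.030) → (62.531,36.304) → (39.808,36.304) → (39.808,71.030), returning to the start.

Shape 6 is a closed polygon drawn with `<path>`. Its stroke #008000 means engrave at S163, F2628. After flipping Y the toolpath is (55.569,126.288) → (199.469,126.335) → (184.246,32.128) → (55.569,126.288), returning to the start.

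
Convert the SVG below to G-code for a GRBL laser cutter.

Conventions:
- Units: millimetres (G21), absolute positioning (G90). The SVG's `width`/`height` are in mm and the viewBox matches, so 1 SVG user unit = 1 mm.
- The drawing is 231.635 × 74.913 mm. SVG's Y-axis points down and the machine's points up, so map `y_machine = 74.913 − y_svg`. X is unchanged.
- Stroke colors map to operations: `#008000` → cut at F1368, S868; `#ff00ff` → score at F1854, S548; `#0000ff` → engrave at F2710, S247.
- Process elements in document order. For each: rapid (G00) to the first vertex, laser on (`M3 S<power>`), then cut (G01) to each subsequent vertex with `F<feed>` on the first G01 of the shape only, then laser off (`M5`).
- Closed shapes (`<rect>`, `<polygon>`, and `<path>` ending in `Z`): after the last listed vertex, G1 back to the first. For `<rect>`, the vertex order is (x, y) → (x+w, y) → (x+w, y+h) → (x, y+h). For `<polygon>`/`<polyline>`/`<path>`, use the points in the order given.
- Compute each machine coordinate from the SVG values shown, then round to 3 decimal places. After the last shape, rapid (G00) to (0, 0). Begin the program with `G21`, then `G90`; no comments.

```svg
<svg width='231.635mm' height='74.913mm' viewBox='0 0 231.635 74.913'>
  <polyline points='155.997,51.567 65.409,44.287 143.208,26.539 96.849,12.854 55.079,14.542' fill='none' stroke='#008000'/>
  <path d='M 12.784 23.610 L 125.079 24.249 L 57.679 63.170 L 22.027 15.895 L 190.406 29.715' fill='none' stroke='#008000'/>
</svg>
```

G21
G90
G00 X155.997 Y23.346
M3 S868
G01 X65.409 Y30.626 F1368
G01 X143.208 Y48.374
G01 X96.849 Y62.059
G01 X55.079 Y60.371
M5
G00 X12.784 Y51.303
M3 S868
G01 X125.079 Y50.664 F1368
G01 X57.679 Y11.743
G01 X22.027 Y59.018
G01 X190.406 Y45.198
M5
G00 X0.000 Y0.000

1 u = 1 mm; y_m = 74.913 − y.

[1] `<polyline>` open polyline, #008000→cut S868 F1368: (155.997,23.346) → (65.409,30.626) → (143.208,48.374) → (96.849,62.059) → (55.079,60.371)

[2] `<path>` open polyline, #008000→cut S868 F1368: (12.784,51.303) → (125.079,50.664) → (57.679,11.743) → (22.027,59.018) → (190.406,45.198)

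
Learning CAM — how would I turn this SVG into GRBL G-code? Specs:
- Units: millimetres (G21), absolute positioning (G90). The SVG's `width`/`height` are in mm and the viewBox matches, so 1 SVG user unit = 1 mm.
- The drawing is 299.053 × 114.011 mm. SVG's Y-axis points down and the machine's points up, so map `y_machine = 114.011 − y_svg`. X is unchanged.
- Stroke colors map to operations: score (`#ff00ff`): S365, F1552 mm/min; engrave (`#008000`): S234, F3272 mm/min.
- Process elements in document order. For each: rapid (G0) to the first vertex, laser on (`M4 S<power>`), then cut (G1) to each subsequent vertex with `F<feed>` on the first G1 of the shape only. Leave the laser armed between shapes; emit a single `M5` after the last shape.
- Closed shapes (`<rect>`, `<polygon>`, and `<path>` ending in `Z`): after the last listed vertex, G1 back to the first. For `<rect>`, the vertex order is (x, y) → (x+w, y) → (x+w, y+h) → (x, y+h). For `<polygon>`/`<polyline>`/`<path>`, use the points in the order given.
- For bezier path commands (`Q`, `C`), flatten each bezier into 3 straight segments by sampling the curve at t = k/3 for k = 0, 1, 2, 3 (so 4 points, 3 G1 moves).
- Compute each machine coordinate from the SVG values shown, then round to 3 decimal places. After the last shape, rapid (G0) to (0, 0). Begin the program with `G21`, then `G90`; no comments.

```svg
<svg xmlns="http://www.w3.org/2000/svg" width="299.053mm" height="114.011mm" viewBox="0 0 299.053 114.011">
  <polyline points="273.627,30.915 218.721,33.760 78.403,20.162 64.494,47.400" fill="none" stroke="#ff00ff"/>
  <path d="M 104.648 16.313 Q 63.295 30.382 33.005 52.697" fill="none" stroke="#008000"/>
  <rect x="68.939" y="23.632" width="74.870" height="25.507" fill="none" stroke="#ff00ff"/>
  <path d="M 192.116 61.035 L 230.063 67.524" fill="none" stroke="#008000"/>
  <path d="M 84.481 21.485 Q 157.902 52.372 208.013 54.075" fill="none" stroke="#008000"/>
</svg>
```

1 u = 1 mm; y_m = 114.011 − y.

[1] `<polyline>` open polyline, #ff00ff→score S365 F1552: (273.627,83.096) → (218.721,80.251) → (78.403,93.849) → (64.494,66.611)

[2] `<path>` quadratic bezier, #008000→engrave S234 F3272: (104.648,97.698) → (78.309,87.402) → (54.428,75.274) → (33.005,61.314)

[3] `<rect>` rectangle, #ff00ff→score S365 F1552: (68.939,90.379) → (143.809,90.379) → (143.809,64.872) → (68.939,64.872) → (68.939,90.379) (closed)

[4] `<path>` line segment, #008000→engrave S234 F3272: (192.116,52.976) → (230.063,46.487)

[5] `<path>` quadratic bezier, #008000→engrave S234 F3272: (84.481,92.526) → (130.838,75.177) → (172.016,64.314) → (208.013,59.936)

G21
G90
G0 X273.627 Y83.096
M4 S365
G1 X218.721 Y80.251 F1552
G1 X78.403 Y93.849
G1 X64.494 Y66.611
G0 X104.648 Y97.698
M4 S234
G1 X78.309 Y87.402 F3272
G1 X54.428 Y75.274
G1 X33.005 Y61.314
G0 X68.939 Y90.379
M4 S365
G1 X143.809 Y90.379 F1552
G1 X143.809 Y64.872
G1 X68.939 Y64.872
G1 X68.939 Y90.379
G0 X192.116 Y52.976
M4 S234
G1 X230.063 Y46.487 F3272
G0 X84.481 Y92.526
M4 S234
G1 X130.838 Y75.177 F3272
G1 X172.016 Y64.314
G1 X208.013 Y59.936
M5
G0 X0.000 Y0.000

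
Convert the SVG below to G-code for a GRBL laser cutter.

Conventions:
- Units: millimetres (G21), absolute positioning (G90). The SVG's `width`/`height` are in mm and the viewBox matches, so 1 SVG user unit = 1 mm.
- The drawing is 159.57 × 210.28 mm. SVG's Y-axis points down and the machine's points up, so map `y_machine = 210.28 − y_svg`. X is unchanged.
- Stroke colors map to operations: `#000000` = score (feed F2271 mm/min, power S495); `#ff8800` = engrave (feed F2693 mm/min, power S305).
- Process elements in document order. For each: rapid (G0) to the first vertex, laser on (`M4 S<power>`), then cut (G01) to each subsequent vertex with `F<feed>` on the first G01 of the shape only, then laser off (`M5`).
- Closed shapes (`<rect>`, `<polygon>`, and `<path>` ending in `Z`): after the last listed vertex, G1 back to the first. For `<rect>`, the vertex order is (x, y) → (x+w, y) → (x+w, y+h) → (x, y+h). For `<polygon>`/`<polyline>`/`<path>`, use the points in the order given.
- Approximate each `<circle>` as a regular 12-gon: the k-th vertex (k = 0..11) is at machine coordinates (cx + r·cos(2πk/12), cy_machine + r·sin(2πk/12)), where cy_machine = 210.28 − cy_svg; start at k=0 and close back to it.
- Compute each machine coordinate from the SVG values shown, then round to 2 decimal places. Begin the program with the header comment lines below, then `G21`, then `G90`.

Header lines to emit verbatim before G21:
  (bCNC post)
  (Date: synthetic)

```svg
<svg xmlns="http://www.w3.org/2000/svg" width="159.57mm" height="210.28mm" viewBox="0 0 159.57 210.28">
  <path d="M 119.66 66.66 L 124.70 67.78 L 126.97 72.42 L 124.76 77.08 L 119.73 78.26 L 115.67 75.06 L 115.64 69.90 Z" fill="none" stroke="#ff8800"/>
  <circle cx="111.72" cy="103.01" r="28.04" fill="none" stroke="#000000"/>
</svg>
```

1 u = 1 mm; y_m = 210.28 − y.

[1] `<path>` regular polygon, #ff8800→engrave S305 F2693: (119.66,143.62) → (124.70,142.50) → (126.97,137.86) → (124.76,133.20) → (119.73,132.02) → (115.67,135.22) → (115.64,140.38) → (119.66,143.62) (closed)

[2] `<circle>` circle, #000000→score S495 F2271: (139.76,107.27) → (136.00,121.29) → (125.74,131.55) → (111.72,135.31) → (97.70,131.55) → (87.44,121.29) → (83.68,107.27) → (87.44,93.25) → (97.70,82.99) → (111.72,79.23) → (125.74,82.99) → (136.00,93.25) → (139.76,107.27) (closed)

(bCNC post)
(Date: synthetic)
G21
G90
G0 X119.66 Y143.62
M4 S305
G01 X124.70 Y142.50 F2693
G01 X126.97 Y137.86
G01 X124.76 Y133.20
G01 X119.73 Y132.02
G01 X115.67 Y135.22
G01 X115.64 Y140.38
G01 X119.66 Y143.62
M5
G0 X139.76 Y107.27
M4 S495
G01 X136.00 Y121.29 F2271
G01 X125.74 Y131.55
G01 X111.72 Y135.31
G01 X97.70 Y131.55
G01 X87.44 Y121.29
G01 X83.68 Y107.27
G01 X87.44 Y93.25
G01 X97.70 Y82.99
G01 X111.72 Y79.23
G01 X125.74 Y82.99
G01 X136.00 Y93.25
G01 X139.76 Y107.27
M5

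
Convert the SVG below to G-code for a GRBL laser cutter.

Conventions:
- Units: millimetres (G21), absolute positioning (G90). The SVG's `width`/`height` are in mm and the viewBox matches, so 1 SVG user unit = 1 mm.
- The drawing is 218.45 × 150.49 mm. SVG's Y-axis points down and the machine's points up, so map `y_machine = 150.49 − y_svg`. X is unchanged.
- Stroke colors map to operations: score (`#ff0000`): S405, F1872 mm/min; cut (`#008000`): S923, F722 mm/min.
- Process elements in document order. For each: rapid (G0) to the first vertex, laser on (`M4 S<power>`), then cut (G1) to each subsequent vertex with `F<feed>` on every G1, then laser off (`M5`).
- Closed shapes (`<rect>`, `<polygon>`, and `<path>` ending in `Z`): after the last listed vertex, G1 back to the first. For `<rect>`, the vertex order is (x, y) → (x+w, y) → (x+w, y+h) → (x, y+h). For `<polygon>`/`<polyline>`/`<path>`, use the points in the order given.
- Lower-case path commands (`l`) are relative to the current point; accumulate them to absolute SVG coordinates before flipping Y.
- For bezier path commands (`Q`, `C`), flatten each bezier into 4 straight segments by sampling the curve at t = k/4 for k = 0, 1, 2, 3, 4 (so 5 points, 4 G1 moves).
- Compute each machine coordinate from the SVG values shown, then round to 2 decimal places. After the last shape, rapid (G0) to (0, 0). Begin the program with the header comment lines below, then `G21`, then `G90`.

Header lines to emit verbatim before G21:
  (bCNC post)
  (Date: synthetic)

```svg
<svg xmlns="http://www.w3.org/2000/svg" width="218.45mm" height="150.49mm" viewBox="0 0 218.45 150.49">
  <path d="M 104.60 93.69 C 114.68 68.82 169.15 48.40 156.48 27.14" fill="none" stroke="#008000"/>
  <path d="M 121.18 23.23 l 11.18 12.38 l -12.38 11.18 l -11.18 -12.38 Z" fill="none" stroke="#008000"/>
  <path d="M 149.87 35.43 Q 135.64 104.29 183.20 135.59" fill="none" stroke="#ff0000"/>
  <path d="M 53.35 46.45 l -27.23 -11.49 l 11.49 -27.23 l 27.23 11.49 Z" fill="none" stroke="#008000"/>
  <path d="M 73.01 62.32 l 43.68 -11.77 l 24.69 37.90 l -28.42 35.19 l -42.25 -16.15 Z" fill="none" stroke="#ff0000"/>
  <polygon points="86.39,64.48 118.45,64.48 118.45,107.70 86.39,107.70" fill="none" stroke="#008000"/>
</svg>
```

Since the viewBox matches the mm dimensions, user units are millimetres directly. The only transform is the Y-flip y_m = 150.49 − y_svg.

Shape 1 is a cubic bezier drawn with `<path>`. Its stroke #008000 means cut at S923, F722. After flipping Y the toolpath is (104.60,56.80) → (118.74,74.70) → (139.07,91.43) → (155.14,107.48) → (156.48,123.35).

Shape 2 is a regular polygon drawn with `<path>`. Its stroke #008000 means cut at S923, F722. After flipping Y the toolpath is (121.18,127.26) → (132.36,114.88) → (119.98,103.70) → (108.80,116.08) → (121.18,127.26), returning to the start.

Shape 3 is a quadratic bezier drawn with `<path>`. Its stroke #ff0000 means score at S405, F1872. After flipping Y the toolpath is (149.87,115.06) → (146.62,82.98) → (151.09,55.59) → (163.28,32.90) → (183.20,14.90).

Shape 4 is a regular polygon drawn with `<path>`. Its stroke #008000 means cut at S923, F722. After flipping Y the toolpath is (53.35,104.04) → (26.12,115.53) → (37.61,142.76) → (64.84,131.27) → (53.35,104.04), returning to the start.

Shape 5 is a regular polygon drawn with `<path>`. Its stroke #ff0000 means score at S405, F1872. After flipping Y the toolpath is (73.01,88.17) → (116.69,99.94) → (141.38,62.04) → (112.96,26.85) → (70.71,43.00) → (73.01,88.17), returning to the start.

Shape 6 is a rectangle drawn with `<polygon>`. Its stroke #008000 means cut at S923, F722. After flipping Y the toolpath is (86.39,86.01) → (118.45,86.01) → (118.45,42.79) → (86.39,42.79) → (86.39,86.01), returning to the start.

(bCNC post)
(Date: synthetic)
G21
G90
G0 X104.60 Y56.80
M4 S923
G1 X118.74 Y74.70 F722
G1 X139.07 Y91.43 F722
G1 X155.14 Y107.48 F722
G1 X156.48 Y123.35 F722
M5
G0 X121.18 Y127.26
M4 S923
G1 X132.36 Y114.88 F722
G1 X119.98 Y103.70 F722
G1 X108.80 Y116.08 F722
G1 X121.18 Y127.26 F722
M5
G0 X149.87 Y115.06
M4 S405
G1 X146.62 Y82.98 F1872
G1 X151.09 Y55.59 F1872
G1 X163.28 Y32.90 F1872
G1 X183.20 Y14.90 F1872
M5
G0 X53.35 Y104.04
M4 S923
G1 X26.12 Y115.53 F722
G1 X37.61 Y142.76 F722
G1 X64.84 Y131.27 F722
G1 X53.35 Y104.04 F722
M5
G0 X73.01 Y88.17
M4 S405
G1 X116.69 Y99.94 F1872
G1 X141.38 Y62.04 F1872
G1 X112.96 Y26.85 F1872
G1 X70.71 Y43.00 F1872
G1 X73.01 Y88.17 F1872
M5
G0 X86.39 Y86.01
M4 S923
G1 X118.45 Y86.01 F722
G1 X118.45 Y42.79 F722
G1 X86.39 Y42.79 F722
G1 X86.39 Y86.01 F722
M5
G0 X0.00 Y0.00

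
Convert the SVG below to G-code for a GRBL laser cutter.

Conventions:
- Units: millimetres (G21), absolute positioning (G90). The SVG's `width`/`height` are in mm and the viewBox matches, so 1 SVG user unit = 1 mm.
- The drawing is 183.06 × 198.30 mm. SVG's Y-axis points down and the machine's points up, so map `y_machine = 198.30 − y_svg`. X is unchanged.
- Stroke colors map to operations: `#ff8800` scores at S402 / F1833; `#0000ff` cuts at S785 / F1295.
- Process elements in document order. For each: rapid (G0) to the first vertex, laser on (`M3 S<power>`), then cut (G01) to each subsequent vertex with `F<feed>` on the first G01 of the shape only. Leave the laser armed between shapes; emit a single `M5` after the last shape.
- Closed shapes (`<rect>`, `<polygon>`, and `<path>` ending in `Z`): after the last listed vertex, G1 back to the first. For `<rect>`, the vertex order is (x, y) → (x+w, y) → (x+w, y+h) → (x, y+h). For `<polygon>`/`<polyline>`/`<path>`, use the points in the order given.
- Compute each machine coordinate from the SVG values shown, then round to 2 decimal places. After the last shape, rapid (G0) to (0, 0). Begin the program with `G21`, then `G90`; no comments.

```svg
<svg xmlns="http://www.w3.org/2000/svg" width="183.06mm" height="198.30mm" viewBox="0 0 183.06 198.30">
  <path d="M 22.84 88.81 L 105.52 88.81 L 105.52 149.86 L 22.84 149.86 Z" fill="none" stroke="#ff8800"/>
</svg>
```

viewBox `0 0 183.06 198.30` with mm width/height → 1 unit = 1 mm. Flip: y_m = 198.30 − y_svg.

**Shape 1** — `<path>` rectangle, stroke `#ff8800` → score (S402, F1833). Machine vertices: (22.84,109.49) → (105.52,109.49) → (105.52,48.44) → (22.84,48.44) → (22.84,109.49). Closed: final G1 returns to the first vertex.

G21
G90
G0 X22.84 Y109.49
M3 S402
G01 X105.52 Y109.49 F1833
G01 X105.52 Y48.44
G01 X22.84 Y48.44
G01 X22.84 Y109.49
M5
G0 X0.00 Y0.00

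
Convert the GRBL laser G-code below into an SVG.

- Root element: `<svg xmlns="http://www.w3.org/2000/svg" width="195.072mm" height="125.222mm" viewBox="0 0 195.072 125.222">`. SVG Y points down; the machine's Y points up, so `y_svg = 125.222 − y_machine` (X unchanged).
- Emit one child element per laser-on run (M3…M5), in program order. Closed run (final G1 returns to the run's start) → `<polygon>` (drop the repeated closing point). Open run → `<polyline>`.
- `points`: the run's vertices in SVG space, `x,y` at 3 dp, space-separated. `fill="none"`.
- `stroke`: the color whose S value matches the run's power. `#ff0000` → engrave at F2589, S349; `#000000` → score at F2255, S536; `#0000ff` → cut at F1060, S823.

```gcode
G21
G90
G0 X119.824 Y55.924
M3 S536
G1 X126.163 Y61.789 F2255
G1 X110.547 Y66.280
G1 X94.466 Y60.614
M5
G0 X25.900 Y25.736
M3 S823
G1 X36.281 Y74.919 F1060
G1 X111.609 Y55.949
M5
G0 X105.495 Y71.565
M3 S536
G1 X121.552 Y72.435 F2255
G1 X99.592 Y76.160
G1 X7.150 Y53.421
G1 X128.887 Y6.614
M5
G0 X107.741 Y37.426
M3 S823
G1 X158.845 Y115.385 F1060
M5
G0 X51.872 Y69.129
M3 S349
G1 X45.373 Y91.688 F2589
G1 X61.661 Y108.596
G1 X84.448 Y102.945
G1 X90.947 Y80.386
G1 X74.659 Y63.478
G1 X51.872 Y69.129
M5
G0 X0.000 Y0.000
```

<svg xmlns="http://www.w3.org/2000/svg" width="195.072mm" height="125.222mm" viewBox="0 0 195.072 125.222">
  <polyline points="119.824,69.298 126.163,63.433 110.547,58.942 94.466,64.608" fill="none" stroke="#000000"/>
  <polyline points="25.900,99.486 36.281,50.303 111.609,69.273" fill="none" stroke="#0000ff"/>
  <polyline points="105.495,53.657 121.552,52.787 99.592,49.062 7.150,71.801 128.887,118.608" fill="none" stroke="#000000"/>
  <polyline points="107.741,87.796 158.845,9.837" fill="none" stroke="#0000ff"/>
  <polygon points="51.872,56.093 45.373,33.534 61.661,16.626 84.448,22.277 90.947,44.836 74.659,61.744" fill="none" stroke="#ff0000"/>
</svg>

Machine Y-up, SVG Y-down with viewBox height 125.222, so y_svg = 125.222 − y_machine; X carries over.

Run 1: the run's S536 means `#000000` (score). The run is open, so emit a `<polyline>` with points (Y-flipped): 119.824,69.298 126.163,63.433 110.547,58.942 94.466,64.608.

Run 2: power S823 maps to stroke `#0000ff` (cut). The run is open, so emit a `<polyline>` with points (Y-flipped): 25.900,99.486 36.281,50.303 111.609,69.273.

Run 3: S536 ⇒ score layer `#000000`. The run is open, so emit a `<polyline>` with points (Y-flipped): 105.495,53.657 121.552,52.787 99.592,49.062 7.150,71.801 128.887,118.608.

Run 4: S823 ⇒ cut layer `#0000ff`. The run is open, so emit a `<polyline>` with points (Y-flipped): 107.741,87.796 158.845,9.837.

Run 5: S349 ⇒ engrave layer `#ff0000`. The run returns to its start, so emit a `<polygon>` with points (Y-flipped): 51.872,56.093 45.373,33.534 61.661,16.626 84.448,22.277 90.947,44.836 74.659,61.744.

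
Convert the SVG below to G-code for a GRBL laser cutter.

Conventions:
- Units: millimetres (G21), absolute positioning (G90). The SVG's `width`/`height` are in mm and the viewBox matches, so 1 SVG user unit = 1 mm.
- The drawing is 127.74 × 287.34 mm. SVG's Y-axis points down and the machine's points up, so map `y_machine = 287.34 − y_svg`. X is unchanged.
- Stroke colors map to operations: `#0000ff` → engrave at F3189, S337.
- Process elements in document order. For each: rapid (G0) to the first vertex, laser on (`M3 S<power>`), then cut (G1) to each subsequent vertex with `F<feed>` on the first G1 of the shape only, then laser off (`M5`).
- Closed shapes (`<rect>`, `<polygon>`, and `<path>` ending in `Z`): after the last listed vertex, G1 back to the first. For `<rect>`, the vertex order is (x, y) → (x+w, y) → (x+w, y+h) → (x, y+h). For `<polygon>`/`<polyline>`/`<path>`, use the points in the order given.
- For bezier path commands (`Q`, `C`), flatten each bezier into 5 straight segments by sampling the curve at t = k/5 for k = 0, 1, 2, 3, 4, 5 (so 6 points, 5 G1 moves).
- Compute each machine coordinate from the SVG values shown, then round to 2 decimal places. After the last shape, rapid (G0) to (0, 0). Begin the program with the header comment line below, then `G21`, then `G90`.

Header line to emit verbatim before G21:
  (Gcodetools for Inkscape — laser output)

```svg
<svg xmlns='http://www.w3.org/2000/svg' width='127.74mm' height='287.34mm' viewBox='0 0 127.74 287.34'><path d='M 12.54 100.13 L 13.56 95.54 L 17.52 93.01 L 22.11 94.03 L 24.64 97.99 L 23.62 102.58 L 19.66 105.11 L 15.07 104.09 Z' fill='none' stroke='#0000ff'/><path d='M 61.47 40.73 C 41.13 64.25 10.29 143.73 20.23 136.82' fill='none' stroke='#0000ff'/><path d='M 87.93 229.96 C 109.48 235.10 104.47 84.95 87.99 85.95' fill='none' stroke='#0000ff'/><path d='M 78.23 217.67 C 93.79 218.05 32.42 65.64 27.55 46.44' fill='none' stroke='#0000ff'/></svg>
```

1 u = 1 mm; y_m = 287.34 − y.

[1] `<path>` regular polygon, #0000ff→engrave S337 F3189: (12.54,187.21) → (13.56,191.80) → (17.52,194.33) → (22.11,193.31) → (24.64,189.35) → (23.62,184.76) → (19.66,182.23) → (15.07,183.25) → (12.54,187.21) (closed)

[2] `<path>` cubic bezier, #0000ff→engrave S337 F3189: (61.47,246.61) → (48.42,226.92) → (35.30,200.64) → (24.59,174.58) → (18.75,155.60) → (20.23,150.52)

[3] `<path>` cubic bezier, #0000ff→engrave S337 F3189: (87.93,57.38) → (97.79,70.48) → (102.01,106.14) → (101.29,149.65) → (96.38,186.30) → (87.99,201.39)

[4] `<path>` cubic bezier, #0000ff→engrave S337 F3189: (78.23,69.67) → (79.40,85.49) → (68.52,124.25) → (51.97,172.22) → (36.18,215.68) → (27.55,240.90)

(Gcodetools for Inkscape — laser output)
G21
G90
G0 X12.54 Y187.21
M3 S337
G1 X13.56 Y191.80 F3189
G1 X17.52 Y194.33
G1 X22.11 Y193.31
G1 X24.64 Y189.35
G1 X23.62 Y184.76
G1 X19.66 Y182.23
G1 X15.07 Y183.25
G1 X12.54 Y187.21
M5
G0 X61.47 Y246.61
M3 S337
G1 X48.42 Y226.92 F3189
G1 X35.30 Y200.64
G1 X24.59 Y174.58
G1 X18.75 Y155.60
G1 X20.23 Y150.52
M5
G0 X87.93 Y57.38
M3 S337
G1 X97.79 Y70.48 F3189
G1 X102.01 Y106.14
G1 X101.29 Y149.65
G1 X96.38 Y186.30
G1 X87.99 Y201.39
M5
G0 X78.23 Y69.67
M3 S337
G1 X79.40 Y85.49 F3189
G1 X68.52 Y124.25
G1 X51.97 Y172.22
G1 X36.18 Y215.68
G1 X27.55 Y240.90
M5
G0 X0.00 Y0.00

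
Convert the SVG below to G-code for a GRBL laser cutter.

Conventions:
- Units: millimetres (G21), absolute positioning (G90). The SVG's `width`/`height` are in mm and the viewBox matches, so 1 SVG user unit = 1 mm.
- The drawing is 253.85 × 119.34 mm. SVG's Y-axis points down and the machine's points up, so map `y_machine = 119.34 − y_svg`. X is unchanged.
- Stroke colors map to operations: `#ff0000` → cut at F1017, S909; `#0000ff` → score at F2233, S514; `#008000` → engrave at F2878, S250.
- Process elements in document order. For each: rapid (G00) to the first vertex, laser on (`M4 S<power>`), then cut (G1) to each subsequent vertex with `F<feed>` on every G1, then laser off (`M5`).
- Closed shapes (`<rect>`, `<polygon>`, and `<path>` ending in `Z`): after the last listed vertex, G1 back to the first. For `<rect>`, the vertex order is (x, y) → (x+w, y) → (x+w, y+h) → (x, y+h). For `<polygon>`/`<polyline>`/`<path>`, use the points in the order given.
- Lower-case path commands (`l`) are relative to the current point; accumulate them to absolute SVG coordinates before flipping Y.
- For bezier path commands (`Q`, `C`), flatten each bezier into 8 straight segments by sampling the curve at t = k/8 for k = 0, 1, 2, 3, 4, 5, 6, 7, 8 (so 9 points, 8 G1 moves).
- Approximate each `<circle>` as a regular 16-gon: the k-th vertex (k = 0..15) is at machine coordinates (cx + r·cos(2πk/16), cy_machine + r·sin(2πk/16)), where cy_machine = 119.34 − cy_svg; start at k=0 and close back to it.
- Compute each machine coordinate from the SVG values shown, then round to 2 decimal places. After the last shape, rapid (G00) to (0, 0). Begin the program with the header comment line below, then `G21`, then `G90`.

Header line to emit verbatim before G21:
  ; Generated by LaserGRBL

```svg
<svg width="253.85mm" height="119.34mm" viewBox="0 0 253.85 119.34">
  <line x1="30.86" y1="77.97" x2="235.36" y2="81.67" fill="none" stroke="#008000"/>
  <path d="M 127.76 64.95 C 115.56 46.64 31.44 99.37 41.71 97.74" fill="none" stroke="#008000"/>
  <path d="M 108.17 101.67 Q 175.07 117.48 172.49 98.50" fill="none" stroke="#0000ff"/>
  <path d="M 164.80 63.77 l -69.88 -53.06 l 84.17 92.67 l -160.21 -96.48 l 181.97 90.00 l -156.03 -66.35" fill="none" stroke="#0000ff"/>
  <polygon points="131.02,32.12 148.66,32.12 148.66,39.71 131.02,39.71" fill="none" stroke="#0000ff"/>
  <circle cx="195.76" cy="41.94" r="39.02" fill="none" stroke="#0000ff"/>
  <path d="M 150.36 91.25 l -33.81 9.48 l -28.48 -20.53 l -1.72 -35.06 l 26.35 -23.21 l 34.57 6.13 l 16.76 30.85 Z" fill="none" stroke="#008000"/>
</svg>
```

; Generated by LaserGRBL
G21
G90
G00 X30.86 Y41.37
M4 S250
G1 X235.36 Y37.67 F2878
M5
G00 X127.76 Y54.39
M4 S250
G1 X120.14 Y58.17 F2878
G1 X107.72 Y56.76 F2878
G1 X92.46 Y51.63 F2878
G1 X76.31 Y44.25 F2878
G1 X61.21 Y36.09 F2878
G1 X49.11 Y28.61 F2878
G1 X41.96 Y23.29 F2878
G1 X41.71 Y21.60 F2878
M5
G00 X108.17 Y17.67
M4 S514
G1 X123.81 Y14.26 F2233
G1 X137.28 Y11.94 F2233
G1 X148.57 Y10.70 F2233
G1 X157.70 Y10.56 F2233
G1 X164.65 Y11.50 F2233
G1 X169.44 Y13.52 F2233
G1 X172.05 Y16.64 F2233
G1 X172.49 Y20.84 F2233
M5
G00 X164.80 Y55.57
M4 S514
G1 X94.92 Y108.63 F2233
G1 X179.09 Y15.96 F2233
G1 X18.88 Y112.44 F2233
G1 X200.85 Y22.44 F2233
G1 X44.82 Y88.79 F2233
M5
G00 X131.02 Y87.22
M4 S514
G1 X148.66 Y87.22 F2233
G1 X148.66 Y79.63 F2233
G1 X131.02 Y79.63 F2233
G1 X131.02 Y87.22 F2233
M5
G00 X234.78 Y77.40
M4 S514
G1 X231.81 Y92.33 F2233
G1 X223.35 Y104.99 F2233
G1 X210.69 Y113.45 F2233
G1 X195.76 Y116.42 F2233
G1 X180.83 Y113.45 F2233
G1 X168.17 Y104.99 F2233
G1 X159.71 Y92.33 F2233
G1 X156.74 Y77.40 F2233
G1 X159.71 Y62.47 F2233
G1 X168.17 Y49.81 F2233
G1 X180.83 Y41.35 F2233
G1 X195.76 Y38.38 F2233
G1 X210.69 Y41.35 F2233
G1 X223.35 Y49.81 F2233
G1 X231.81 Y62.47 F2233
G1 X234.78 Y77.40 F2233
M5
G00 X150.36 Y28.09
M4 S250
G1 X116.55 Y18.61 F2878
G1 X88.07 Y39.14 F2878
G1 X86.35 Y74.20 F2878
G1 X112.70 Y97.41 F2878
G1 X147.27 Y91.28 F2878
G1 X164.03 Y60.43 F2878
G1 X150.36 Y28.09 F2878
M5
G00 X0.00 Y0.00

viewBox `0 0 253.85 119.34` with mm width/height → 1 unit = 1 mm. Flip: y_m = 119.34 − y_svg.

**Shape 1** — `<line>` line segment, stroke `#008000` → engrave (S250, F2878). Machine vertices: (30.86,41.37) → (235.36,37.67). Open path.

**Shape 2** — `<path>` cubic bezier, stroke `#008000` → engrave (S250, F2878). Control points (SVG): P0=(127.76,64.95), P1=(115.56,46.64), P2=(31.44,99.37), P3=(41.71,97.74); sampled at t=k/8. Machine vertices: (127.76,54.39) → (120.14,58.17) → (107.72,56.76) → (92.46,51.63) → (76.31,44.25) → (61.21,36.09) → (49.11,28.61) → (41.96,23.29) → (41.71,21.60). Open path.

**Shape 3** — `<path>` quadratic bezier, stroke `#0000ff` → score (S514, F2233). Control points (SVG): P0=(108.17,101.67), P1=(175.07,117.48), P2=(172.49,98.50); sampled at t=k/8. Machine vertices: (108.17,17.67) → (123.81,14.26) → (137.28,11.94) → (148.57,10.70) → (157.70,10.56) → (164.65,11.50) → (169.44,13.52) → (172.05,16.64) → (172.49,20.84). Open path.

**Shape 4** — `<path>` open polyline, stroke `#0000ff` → score (S514, F2233). Machine vertices: (164.80,55.57) → (94.92,108.63) → (179.09,15.96) → (18.88,112.44) → (200.85,22.44) → (44.82,88.79). Open path.

**Shape 5** — `<polygon>` rectangle, stroke `#0000ff` → score (S514, F2233). Machine vertices: (131.02,87.22) → (148.66,87.22) → (148.66,79.63) → (131.02,79.63) → (131.02,87.22). Closed: final G1 returns to the first vertex.

**Shape 6** — `<circle>` circle, stroke `#0000ff` → score (S514, F2233). Machine vertices: (234.78,77.40) → (231.81,92.33) → (223.35,104.99) → (210.69,113.45) → (195.76,116.42) → (180.83,113.45) → (168.17,104.99) → (159.71,92.33) → (156.74,77.40) → (159.71,62.47) → (168.17,49.81) → (180.83,41.35) → (195.76,38.38) → (210.69,41.35) → (223.35,49.81) → (231.81,62.47) → (234.78,77.40). Closed: final G1 returns to the first vertex.

**Shape 7** — `<path>` regular polygon, stroke `#008000` → engrave (S250, F2878). Machine vertices: (150.36,28.09) → (116.55,18.61) → (88.07,39.14) → (86.35,74.20) → (112.70,97.41) → (147.27,91.28) → (164.03,60.43) → (150.36,28.09). Closed: final G1 returns to the first vertex.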